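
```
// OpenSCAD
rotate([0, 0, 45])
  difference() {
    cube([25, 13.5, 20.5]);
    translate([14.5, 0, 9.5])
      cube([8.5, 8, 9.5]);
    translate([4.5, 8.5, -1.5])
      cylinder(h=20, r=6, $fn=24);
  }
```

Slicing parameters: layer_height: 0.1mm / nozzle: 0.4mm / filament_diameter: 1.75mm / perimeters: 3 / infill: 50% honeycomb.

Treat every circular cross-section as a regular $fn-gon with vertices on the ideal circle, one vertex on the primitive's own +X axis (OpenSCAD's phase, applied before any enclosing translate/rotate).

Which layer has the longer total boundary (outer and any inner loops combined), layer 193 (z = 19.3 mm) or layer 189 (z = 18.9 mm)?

Layer 193 (z = 19.3): the 25×13.5 cube contributes its full rectangle (perimeter 77.00 mm); the cube at (14.5, 0) is not intersected at this z (z outside [9.5, 19]); the cylinder at (4.5, 8.5) is absent (z outside [-1.5, 18.5]); Taking the first minus the rest: none of the subtracted shapes is present at this height, so the 25×13.5 cube is unchanged — boundary = 77.00 mm; (whole slice rotated 45° about Z — lengths, areas and connectivity unchanged). So its perimeter = 77.00 mm. Layer 189 (z = 18.9): the cube is present — its section is the full 25×13.5 rectangle (perimeter 77.00 mm); the 8.5×8 cube at (14.5, 0) contributes its full rectangle (perimeter 33.00 mm); the cylinder at (4.5, 8.5) is not intersected at this z (z outside [-1.5, 18.5]); Taking the first minus the rest: starting from the 25×13.5 cube, the 8.5×8 cube at (14.5, 0) lies inside it touching the edge (removes its full 68.00 mm²) — boundary = 93.00 mm; (rotated 45° about Z; rotation is an isometry so areas/perimeters/island counts are preserved). So its perimeter = 93.00 mm. Layer 189 is larger (93.00 vs 77.00 mm).

layer 189 (z = 18.9 mm)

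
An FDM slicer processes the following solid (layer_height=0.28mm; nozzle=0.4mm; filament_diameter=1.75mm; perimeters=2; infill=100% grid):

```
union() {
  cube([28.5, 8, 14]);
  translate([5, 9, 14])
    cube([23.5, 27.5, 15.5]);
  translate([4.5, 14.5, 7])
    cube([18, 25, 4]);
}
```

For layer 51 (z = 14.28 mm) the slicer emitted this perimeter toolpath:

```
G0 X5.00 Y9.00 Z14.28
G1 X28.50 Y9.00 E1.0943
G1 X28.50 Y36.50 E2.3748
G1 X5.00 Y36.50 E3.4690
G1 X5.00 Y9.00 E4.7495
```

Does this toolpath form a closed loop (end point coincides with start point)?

yes

Start point (G0): (5.00, 9.00). End point (last G1): the path returns to the start — closed.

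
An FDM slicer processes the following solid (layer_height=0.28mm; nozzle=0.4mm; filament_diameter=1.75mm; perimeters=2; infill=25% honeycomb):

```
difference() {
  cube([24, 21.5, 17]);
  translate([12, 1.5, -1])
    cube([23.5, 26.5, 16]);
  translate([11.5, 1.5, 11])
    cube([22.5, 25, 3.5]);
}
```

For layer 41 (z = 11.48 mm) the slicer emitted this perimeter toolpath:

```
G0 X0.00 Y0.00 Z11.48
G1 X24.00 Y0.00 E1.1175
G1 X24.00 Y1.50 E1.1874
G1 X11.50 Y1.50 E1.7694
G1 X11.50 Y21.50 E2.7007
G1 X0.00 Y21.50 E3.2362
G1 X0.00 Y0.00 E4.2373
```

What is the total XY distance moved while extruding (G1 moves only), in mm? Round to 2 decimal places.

Sum the Euclidean lengths of each G1 segment: total = 91.00 mm.

91.00 mm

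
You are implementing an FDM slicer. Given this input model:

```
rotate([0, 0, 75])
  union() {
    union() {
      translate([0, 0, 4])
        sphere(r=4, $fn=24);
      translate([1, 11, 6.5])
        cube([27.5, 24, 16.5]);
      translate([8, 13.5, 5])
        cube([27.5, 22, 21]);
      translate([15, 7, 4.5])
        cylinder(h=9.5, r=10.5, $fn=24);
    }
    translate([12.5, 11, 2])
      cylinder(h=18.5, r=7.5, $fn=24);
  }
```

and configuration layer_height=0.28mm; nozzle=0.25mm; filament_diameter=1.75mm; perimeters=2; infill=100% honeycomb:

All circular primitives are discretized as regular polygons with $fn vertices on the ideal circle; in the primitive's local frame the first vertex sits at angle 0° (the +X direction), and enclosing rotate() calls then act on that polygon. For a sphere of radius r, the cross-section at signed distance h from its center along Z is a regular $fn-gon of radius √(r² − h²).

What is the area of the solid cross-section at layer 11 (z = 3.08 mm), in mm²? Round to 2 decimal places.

221.77 mm²

At z = 3.08 mm: the r=4 sphere slices to a regular 24-gon of circumradius 3.893 (√(r²−h²) with h=0.92 from center) (area = (24/2)·3.893²·sin(360°/24) = 47.06 mm²); the cube at (1, 11) is absent (z outside [6.5, 23]); the cube at (8, 13.5) is absent (z outside [5, 26]); the cylinder at (15, 7) is absent (z outside [4.5, 14]); Taking the union: only the r=4 sphere is present, so the union is just that shape — area = 47.06 mm²; the r=7.5 cylinder at (12.5, 11) gives a regular 24-gon of circumradius 7.5 (constant along its height) (area = (24/2)·7.500²·sin(360°/24) = 174.70 mm²); Taking the union: the 2 present regions are separate (no shared area or edge), so areas and boundary lengths simply add and each stays a separate island — area = 221.77 mm²; (whole slice rotated 75° about Z — lengths, areas and connectivity unchanged). Overall, the cross-section has 2 separate islands. Net area = 221.77 mm².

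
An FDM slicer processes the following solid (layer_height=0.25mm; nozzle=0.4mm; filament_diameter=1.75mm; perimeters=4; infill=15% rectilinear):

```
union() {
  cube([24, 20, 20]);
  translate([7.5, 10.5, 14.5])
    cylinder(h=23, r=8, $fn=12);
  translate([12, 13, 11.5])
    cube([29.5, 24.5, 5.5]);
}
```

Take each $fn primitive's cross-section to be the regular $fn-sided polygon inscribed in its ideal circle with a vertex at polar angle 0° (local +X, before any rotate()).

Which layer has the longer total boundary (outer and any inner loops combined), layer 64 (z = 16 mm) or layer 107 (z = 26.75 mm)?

Layer 64 (z = 16): the cube (footprint 24×20) is included at this height (perimeter 88.00 mm); the r=8 cylinder at (7.5, 10.5) contributes a regular 12-gon of circumradius 8 (perimeter = 2·12·8.000·sin(180°/12) = 49.69 mm); the 29.5×24.5 cube at (12, 13) contributes its full rectangle (perimeter 108.00 mm); Combining (union): the regions partially overlap (shared area 275.07 mm²), so the edge portions inside another operand are dropped and the merged outline is re-measured after clipping — boundary = 158.13 mm. So its perimeter = 158.13 mm. Layer 107 (z = 26.75): the cube does not reach this height (z outside [0, 20]); the r=8 cylinder at (7.5, 10.5) gives a regular 12-gon of circumradius 8 (constant along its height) (perimeter = 2·12·8.000·sin(180°/12) = 49.69 mm); the cube at (12, 13) is not intersected at this z (z outside [11.5, 17]); Taking the union: only the r=8 cylinder at (7.5, 10.5) is present, so the union is just that shape — boundary = 49.69 mm. So its perimeter = 49.69 mm. Layer 64 is larger (158.13 vs 49.69 mm).

layer 64 (z = 16 mm)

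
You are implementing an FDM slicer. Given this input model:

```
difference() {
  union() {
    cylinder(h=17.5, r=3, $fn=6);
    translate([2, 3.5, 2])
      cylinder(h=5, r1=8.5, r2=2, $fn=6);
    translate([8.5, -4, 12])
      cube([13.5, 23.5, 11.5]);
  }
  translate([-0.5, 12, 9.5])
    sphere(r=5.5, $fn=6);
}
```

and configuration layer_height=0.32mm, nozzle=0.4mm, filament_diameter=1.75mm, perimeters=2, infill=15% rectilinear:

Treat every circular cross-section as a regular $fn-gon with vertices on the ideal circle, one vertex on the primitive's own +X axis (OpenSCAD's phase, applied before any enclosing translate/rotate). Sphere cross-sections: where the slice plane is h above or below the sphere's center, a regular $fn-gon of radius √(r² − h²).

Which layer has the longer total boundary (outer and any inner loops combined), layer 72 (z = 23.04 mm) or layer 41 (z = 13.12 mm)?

Layer 72 (z = 23.04): the cylinder does not reach this height (z outside [0, 17.5]); the cone at (2, 3.5) is absent (z outside [2, 7]); the 13.5×23.5 cube at (8.5, -4) contributes its full rectangle (perimeter 74.00 mm); Combining (union): only the 13.5×23.5 cube at (8.5, -4) is present, so the union is just that shape — boundary = 74.00 mm; the sphere at (-0.5, 12) is absent (|z−center|=13.540 > r=5.5); Subtracting the remaining from the first: none of the subtracted shapes is present at this height, so the result so far is unchanged — boundary = 74.00 mm. So its perimeter = 74.00 mm. Layer 41 (z = 13.12): the r=3 cylinder gives a regular 6-gon of circumradius 3 (constant along its height) (perimeter = 2·6·3.000·sin(180°/6) = 18.00 mm); the cone at (2, 3.5) does not reach this height (z outside [2, 7]); the 13.5×23.5 cube at (8.5, -4) contributes its full rectangle (perimeter 74.00 mm); Combining (union): the 2 present regions are separate (no shared area or edge), so areas and boundary lengths simply add and each stays a separate island — boundary = 92.00 mm; the sphere at (-0.5, 12): section is a regular 6-gon, circumradius = √(r²−h²) = √(5.5²−3.62²) = 4.141 (perimeter = 2·6·4.141·sin(180°/6) = 24.84 mm); Taking the first minus the rest: starting from that combined region, the r=5.5 sphere at (-0.5, 12) misses the remaining region (no effect) — boundary = 92.00 mm. So its perimeter = 92.00 mm. Layer 41 is larger (92.00 vs 74.00 mm).

layer 41 (z = 13.12 mm)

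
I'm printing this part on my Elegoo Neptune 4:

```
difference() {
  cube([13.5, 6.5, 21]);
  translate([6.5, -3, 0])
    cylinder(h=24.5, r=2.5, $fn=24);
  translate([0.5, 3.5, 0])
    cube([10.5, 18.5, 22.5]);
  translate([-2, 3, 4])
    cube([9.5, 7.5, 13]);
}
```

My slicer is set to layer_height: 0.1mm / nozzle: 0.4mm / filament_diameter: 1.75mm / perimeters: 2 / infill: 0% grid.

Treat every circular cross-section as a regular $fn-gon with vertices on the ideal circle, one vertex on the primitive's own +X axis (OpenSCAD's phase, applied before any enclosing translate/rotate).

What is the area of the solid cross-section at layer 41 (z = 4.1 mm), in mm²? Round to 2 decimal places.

51.00 mm²

At z = 4.1 mm: the 13.5×6.5 cube contributes its full rectangle (area 87.75 mm²); the cylinder at (6.5, -3): section is a regular 24-gon, circumradius r=2.5 (area = (24/2)·2.500²·sin(360°/24) = 19.41 mm²); the 10.5×18.5 cube at (0.5, 3.5) contributes its full rectangle (area 194.25 mm²); the cube at (-2, 3) is present — its section is the full 9.5×7.5 rectangle (area 71.25 mm²); Taking the first minus the rest: starting from the 13.5×6.5 cube (87.75 mm²), the r=2.5 cylinder at (6.5, -3) misses the remaining region (no effect); the 10.5×18.5 cube at (0.5, 3.5) partially overlaps it — only the 31.50 mm² overlap (of its 194.25 mm²) is removed, clipping the outline; the 9.5×7.5 cube at (-2, 3) partially overlaps it — only the 5.25 mm² overlap (of its 71.25 mm²) is removed, clipping the outline — area = 51.00 mm². Overall, the cross-section is a single solid region. Net area = 51.00 mm².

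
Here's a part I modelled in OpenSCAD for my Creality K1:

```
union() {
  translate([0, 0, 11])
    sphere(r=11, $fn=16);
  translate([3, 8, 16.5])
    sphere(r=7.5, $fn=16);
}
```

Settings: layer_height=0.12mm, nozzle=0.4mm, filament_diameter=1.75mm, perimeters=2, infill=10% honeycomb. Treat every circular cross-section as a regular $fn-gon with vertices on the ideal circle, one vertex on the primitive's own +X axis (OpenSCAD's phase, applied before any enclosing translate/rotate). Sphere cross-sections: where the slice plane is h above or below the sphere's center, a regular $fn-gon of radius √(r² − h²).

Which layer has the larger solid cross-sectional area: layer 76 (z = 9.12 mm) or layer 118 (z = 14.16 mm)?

Layer 76 (z = 9.12): the sphere: section is a regular 16-gon, circumradius = √(r²−h²) = √(11²−1.88²) = 10.838 (area = (16/2)·10.838²·sin(360°/16) = 359.62 mm²); the r=7.5 sphere at (3, 8) contributes a regular 16-gon of circumradius √(7.5²−7.38²) = 1.336 (area = (16/2)·1.336²·sin(360°/16) = 5.47 mm²); Combining (union): the r=7.5 sphere at (3, 8) lies entirely inside the r=11 sphere, so the union is just the r=11 sphere — area = 359.62 mm². So its area = 359.62 mm². Layer 118 (z = 14.16): the r=11 sphere slices to a regular 16-gon of circumradius 10.536 (√(r²−h²) with h=3.16 from center) (area = (16/2)·10.536²·sin(360°/16) = 339.87 mm²); the r=7.5 sphere at (3, 8) slices to a regular 16-gon of circumradius 7.126 (√(r²−h²) with h=2.34 from center) (area = (16/2)·7.126²·sin(360°/16) = 155.44 mm²); Combining (union): the regions partially overlap — summed areas 495.31 mm² minus the doubly-counted overlap 91.68 mm² gives 403.63 mm² — area = 403.63 mm². So its area = 403.63 mm². Layer 118 is larger (403.63 vs 359.62 mm²).

layer 118 (z = 14.16 mm)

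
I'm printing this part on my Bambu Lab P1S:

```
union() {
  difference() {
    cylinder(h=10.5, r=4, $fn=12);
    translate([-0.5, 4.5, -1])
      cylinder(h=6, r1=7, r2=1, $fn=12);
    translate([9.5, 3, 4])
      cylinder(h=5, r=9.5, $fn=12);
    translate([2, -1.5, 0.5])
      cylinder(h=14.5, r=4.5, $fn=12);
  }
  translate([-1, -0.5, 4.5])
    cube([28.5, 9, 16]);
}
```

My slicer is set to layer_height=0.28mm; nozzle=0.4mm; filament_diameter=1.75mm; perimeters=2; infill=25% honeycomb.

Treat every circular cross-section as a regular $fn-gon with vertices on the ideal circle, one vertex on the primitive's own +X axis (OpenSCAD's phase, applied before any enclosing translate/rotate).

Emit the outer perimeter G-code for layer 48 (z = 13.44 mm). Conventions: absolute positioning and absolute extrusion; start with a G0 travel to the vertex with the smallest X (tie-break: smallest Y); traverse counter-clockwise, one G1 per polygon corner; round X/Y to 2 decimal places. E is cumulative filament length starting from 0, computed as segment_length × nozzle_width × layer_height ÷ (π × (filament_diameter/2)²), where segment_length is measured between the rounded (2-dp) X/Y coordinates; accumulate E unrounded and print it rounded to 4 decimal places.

At z = 13.44 mm: the cylinder does not reach this height (z outside [0, 10.5]); the cone at (-0.5, 4.5) does not reach this height (z outside [-1, 5]); the cylinder at (9.5, 3) is not intersected at this z (z outside [4, 9]); the r=4.5 cylinder at (2, -1.5) gives a regular 12-gon of circumradius 4.5 (constant along its height); Subtracting the remaining from the first: the first operand is absent here, so nothing remains; the 28.5×9 cube at (-1, -0.5) contributes its full rectangle; Taking the union: only the 28.5×9 cube at (-1, -0.5) is present, so the union is just that shape — 1 connected region. The outline is a single polygon with 4 vertices. Extrusion per mm of travel: 0.4 × 0.28 / (π × 0.875²) = 0.046564. Accumulating E over each segment gives final E = 3.4923.

G0 X-1.00 Y-0.50 Z13.44
G1 X27.50 Y-0.50 E1.3271
G1 X27.50 Y8.50 E1.7462
G1 X-1.00 Y8.50 E3.0732
G1 X-1.00 Y-0.50 E3.4923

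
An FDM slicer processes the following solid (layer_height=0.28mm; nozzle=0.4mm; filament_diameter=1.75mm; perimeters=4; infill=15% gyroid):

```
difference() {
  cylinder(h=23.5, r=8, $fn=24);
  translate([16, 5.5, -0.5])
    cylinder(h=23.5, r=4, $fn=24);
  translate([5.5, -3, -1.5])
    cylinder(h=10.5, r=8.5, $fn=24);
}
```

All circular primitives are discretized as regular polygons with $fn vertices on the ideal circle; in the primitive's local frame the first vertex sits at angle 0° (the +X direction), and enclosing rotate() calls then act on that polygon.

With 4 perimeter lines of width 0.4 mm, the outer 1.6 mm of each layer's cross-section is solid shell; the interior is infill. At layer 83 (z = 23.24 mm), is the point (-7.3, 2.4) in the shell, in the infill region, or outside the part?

shell

At z = 23.24 mm: the r=8 cylinder contributes a regular 24-gon of circumradius 8; the cylinder at (16, 5.5) is absent (z outside [-0.5, 23]); the cylinder at (5.5, -3) is not intersected at this z (z outside [-1.5, 9]); Subtracting the remaining from the first: none of the subtracted shapes is present at this height, so the r=8 cylinder is unchanged — 1 connected region. Overall, the cross-section is a single solid region. The nearest boundary edge runs (-6.93, 4.00)→(-7.73, 2.07); distance from the point to it = 0.27 mm. The point is inside the cross-section, 0.27 mm from the nearest boundary — within the 1.6 mm shell band (4 × 0.4).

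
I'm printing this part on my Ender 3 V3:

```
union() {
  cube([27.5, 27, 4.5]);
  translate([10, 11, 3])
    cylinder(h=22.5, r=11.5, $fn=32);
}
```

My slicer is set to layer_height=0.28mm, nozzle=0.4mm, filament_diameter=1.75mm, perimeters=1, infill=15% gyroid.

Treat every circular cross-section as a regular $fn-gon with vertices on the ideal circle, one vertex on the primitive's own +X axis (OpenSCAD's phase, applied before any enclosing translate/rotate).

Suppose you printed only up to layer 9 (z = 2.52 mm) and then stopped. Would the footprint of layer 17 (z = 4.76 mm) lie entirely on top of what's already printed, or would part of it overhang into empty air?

Compare the two slices. At z = 2.52: the cube (footprint 27.5×27) is included at this height (area 742.50 mm²); the cylinder at (10, 11) is not intersected at this z (z outside [3, 25.5]); Combining (union): only the 27.5×27 cube is present, so the union is just that shape — area = 742.50 mm². At z = 4.76: the cube is absent (z outside [0, 4.5]); the cylinder at (10, 11): section is a regular 32-gon, circumradius r=11.5 (area = (32/2)·11.500²·sin(360°/32) = 412.81 mm²); Merging all regions: only the r=11.5 cylinder at (10, 11) is present, so the union is just that shape — area = 412.81 mm². Checking containment: at z = 4.76 the cross-section extends beyond the z = 2.52 cross-section by about 13.08 mm².

part overhangs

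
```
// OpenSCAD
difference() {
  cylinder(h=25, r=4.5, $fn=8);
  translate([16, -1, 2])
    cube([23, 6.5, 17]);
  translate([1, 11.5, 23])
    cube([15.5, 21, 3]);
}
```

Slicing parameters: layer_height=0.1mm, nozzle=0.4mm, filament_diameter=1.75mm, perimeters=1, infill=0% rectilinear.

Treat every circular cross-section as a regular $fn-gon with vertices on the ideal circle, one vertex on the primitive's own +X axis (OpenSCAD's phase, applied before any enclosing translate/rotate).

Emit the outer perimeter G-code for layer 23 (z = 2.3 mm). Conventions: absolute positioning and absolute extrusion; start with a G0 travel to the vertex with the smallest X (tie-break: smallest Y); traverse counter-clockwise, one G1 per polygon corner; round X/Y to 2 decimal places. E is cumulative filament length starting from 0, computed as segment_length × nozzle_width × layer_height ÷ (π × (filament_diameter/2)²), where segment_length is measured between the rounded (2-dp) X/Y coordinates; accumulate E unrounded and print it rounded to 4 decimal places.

G0 X-4.50 Y0.00 Z2.30
G1 X-3.18 Y-3.18 E0.0573
G1 X0.00 Y-4.50 E0.1145
G1 X3.18 Y-3.18 E0.1718
G1 X4.50 Y0.00 E0.2290
G1 X3.18 Y3.18 E0.2863
G1 X0.00 Y4.50 E0.3436
G1 X-3.18 Y3.18 E0.4008
G1 X-4.50 Y0.00 E0.4581

At z = 2.3 mm: the cylinder: section is a regular 8-gon, circumradius r=4.5; the cube at (16, -1) (footprint 23×6.5) is included at this height; the cube at (1, 11.5) is absent (z outside [23, 26]); Taking the first minus the rest: starting from the r=4.5 cylinder, the 23×6.5 cube at (16, -1) misses the remaining region (no effect) — 1 connected region. The outline is a single polygon with 8 vertices. Extrusion per mm of travel: 0.4 × 0.1 / (π × 0.875²) = 0.016630. Accumulating E over each segment gives final E = 0.4581.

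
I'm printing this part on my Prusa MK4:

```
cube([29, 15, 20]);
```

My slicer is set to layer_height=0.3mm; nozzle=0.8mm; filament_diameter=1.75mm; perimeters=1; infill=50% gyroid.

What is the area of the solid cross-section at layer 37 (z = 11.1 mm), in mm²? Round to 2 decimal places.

435.00 mm²

At z = 11.1 mm: the cube (footprint 29×15) is included at this height (area 435.00 mm²). Overall, the cross-section is a single solid region. Net area = 435.00 mm².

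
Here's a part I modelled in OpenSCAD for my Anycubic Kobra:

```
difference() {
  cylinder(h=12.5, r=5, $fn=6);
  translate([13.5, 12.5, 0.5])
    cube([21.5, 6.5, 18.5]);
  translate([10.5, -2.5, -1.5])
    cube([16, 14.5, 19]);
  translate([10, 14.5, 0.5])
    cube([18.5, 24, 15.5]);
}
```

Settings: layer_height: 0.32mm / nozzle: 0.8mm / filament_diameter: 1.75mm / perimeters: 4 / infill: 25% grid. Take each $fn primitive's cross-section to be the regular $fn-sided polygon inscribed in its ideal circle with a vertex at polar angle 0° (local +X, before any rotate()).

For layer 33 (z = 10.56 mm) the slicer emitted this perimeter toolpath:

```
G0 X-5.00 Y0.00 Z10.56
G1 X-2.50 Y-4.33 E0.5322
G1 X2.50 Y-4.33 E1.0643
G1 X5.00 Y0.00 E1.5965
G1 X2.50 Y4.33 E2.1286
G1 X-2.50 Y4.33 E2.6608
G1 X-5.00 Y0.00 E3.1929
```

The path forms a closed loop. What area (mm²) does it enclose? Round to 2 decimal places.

Apply the shoelace formula to the sequence of (X, Y) vertices; enclosed area = 64.95 mm².

64.95 mm²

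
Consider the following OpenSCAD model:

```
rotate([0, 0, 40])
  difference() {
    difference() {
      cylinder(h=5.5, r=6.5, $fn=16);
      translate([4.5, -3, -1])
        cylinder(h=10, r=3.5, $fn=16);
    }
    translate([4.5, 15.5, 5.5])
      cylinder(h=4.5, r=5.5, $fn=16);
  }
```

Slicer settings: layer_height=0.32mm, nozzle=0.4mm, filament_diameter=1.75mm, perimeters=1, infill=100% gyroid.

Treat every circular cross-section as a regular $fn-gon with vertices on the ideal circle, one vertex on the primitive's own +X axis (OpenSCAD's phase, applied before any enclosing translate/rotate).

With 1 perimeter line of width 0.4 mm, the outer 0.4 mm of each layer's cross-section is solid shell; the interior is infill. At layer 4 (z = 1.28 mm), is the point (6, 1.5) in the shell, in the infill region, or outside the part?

At z = 1.28 mm: the cylinder: section is a regular 16-gon, circumradius r=6.5; the r=3.5 cylinder at (4.5, -3) contributes a regular 16-gon of circumradius 3.5; Subtracting the remaining from the first: starting from the r=6.5 cylinder, the r=3.5 cylinder at (4.5, -3) partially overlaps it — only the 23.45 mm² overlap (of its 37.50 mm²) is removed, clipping the outline — 1 connected region; the cylinder at (4.5, 15.5) does not reach this height (z outside [5.5, 10]); Taking the first minus the rest: none of the subtracted shapes is present at this height, so that combined region is unchanged — 1 connected region; (whole slice rotated 40° about Z — lengths, areas and connectivity unchanged). Overall, the cross-section is a single solid region. Undo the 40° rotation: the query point maps to (5.560, -2.708) in the un-rotated model frame. The nearest boundary edge runs (6.50, 0.00)→(6.46, -0.18); distance from the point to it = 2.68 mm. The point is not inside any of the regions above, so it lies outside the cross-section (2.68 mm from the nearest boundary).

outside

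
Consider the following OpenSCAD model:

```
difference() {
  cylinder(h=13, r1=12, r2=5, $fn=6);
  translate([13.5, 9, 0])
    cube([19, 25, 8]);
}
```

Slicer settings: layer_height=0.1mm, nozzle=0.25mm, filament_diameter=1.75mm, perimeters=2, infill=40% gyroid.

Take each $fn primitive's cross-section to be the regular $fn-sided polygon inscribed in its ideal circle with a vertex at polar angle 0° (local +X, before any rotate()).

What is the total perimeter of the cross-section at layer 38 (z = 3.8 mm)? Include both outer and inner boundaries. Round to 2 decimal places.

59.72 mm

At z = 3.8 mm: the cone contributes a regular 6-gon of circumradius 9.954 (interpolated between r1=12 and r2=5 at t=0.292) (perimeter = 2·6·9.954·sin(180°/6) = 59.72 mm); the cube at (13.5, 9) (footprint 19×25) is included at this height (perimeter 88.00 mm); Subtracting the remaining from the first: starting from the cone, the 19×25 cube at (13.5, 9) misses the remaining region (no effect) — boundary = 59.72 mm. Overall, the cross-section is a single solid region. Total boundary length (outer) = 59.72 mm.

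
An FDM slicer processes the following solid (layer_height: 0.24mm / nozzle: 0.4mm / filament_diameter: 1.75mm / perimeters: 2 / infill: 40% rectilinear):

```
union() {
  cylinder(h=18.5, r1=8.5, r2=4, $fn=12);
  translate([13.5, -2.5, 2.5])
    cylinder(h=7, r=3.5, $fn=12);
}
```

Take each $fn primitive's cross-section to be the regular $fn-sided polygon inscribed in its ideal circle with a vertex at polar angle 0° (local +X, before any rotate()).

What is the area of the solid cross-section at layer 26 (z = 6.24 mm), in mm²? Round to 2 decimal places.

At z = 6.24 mm: the cone (r1=8.5→r2=4) has section circumradius 6.982 here — a regular 12-gon (area = (12/2)·6.982²·sin(360°/12) = 146.25 mm²); the r=3.5 cylinder at (13.5, -2.5) gives a regular 12-gon of circumradius 3.5 (constant along its height) (area = (12/2)·3.500²·sin(360°/12) = 36.75 mm²); Merging all regions: the 2 present regions are separate (no shared area or edge), so areas and boundary lengths simply add and each stays a separate island — area = 183.00 mm². Overall, the cross-section has 2 separate islands. Net area = 183.00 mm².

183.00 mm²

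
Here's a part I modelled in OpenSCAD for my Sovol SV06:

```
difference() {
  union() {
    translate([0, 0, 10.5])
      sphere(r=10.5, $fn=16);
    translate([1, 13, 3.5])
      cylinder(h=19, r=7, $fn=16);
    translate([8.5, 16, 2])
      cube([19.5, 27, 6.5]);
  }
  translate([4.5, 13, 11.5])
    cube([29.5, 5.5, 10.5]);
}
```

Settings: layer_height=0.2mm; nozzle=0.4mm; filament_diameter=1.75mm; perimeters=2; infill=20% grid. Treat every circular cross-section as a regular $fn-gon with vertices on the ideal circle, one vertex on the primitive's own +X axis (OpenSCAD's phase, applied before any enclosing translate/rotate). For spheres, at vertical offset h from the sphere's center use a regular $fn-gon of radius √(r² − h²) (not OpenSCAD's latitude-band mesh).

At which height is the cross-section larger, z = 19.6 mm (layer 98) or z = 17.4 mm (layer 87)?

layer 87 (z = 17.4 mm)

Layer 98 (z = 19.6): the r=10.5 sphere contributes a regular 16-gon of circumradius √(10.5²−9.1²) = 5.238 (area = (16/2)·5.238²·sin(360°/16) = 84.01 mm²); the r=7 cylinder at (1, 13) gives a regular 16-gon of circumradius 7 (constant along its height) (area = (16/2)·7.000²·sin(360°/16) = 150.01 mm²); the cube at (8.5, 16) is not intersected at this z (z outside [2, 8.5]); Merging all regions: the 2 present regions are separate (no shared area or edge), so areas and boundary lengths simply add and each stays a separate island — area = 234.02 mm²; the cube at (4.5, 13) (footprint 29.5×5.5) is included at this height (area 162.25 mm²); Subtracting the remaining from the first: starting from that combined region (234.02 mm²), the 29.5×5.5 cube at (4.5, 13) partially overlaps it — only the 14.25 mm² overlap (of its 162.25 mm²) is removed, clipping the outline — area = 219.77 mm². So its area = 219.77 mm². Layer 87 (z = 17.4): the r=10.5 sphere slices to a regular 16-gon of circumradius 7.915 (√(r²−h²) with h=6.9 from center) (area = (16/2)·7.915²·sin(360°/16) = 191.77 mm²); the r=7 cylinder at (1, 13) gives a regular 16-gon of circumradius 7 (constant along its height) (area = (16/2)·7.000²·sin(360°/16) = 150.01 mm²); the cube at (8.5, 16) is not intersected at this z (z outside [2, 8.5]); Combining (union): the regions partially overlap — summed areas 341.78 mm² minus the doubly-counted overlap 7.78 mm² gives 334.00 mm² — area = 334.00 mm²; the cube at (4.5, 13) (footprint 29.5×5.5) is included at this height (area 162.25 mm²); Taking the first minus the rest: starting from that combined region (334.00 mm²), the 29.5×5.5 cube at (4.5, 13) partially overlaps it — only the 14.25 mm² overlap (of its 162.25 mm²) is removed, clipping the outline — area = 319.75 mm². So its area = 319.75 mm². Layer 87 is larger (319.75 vs 219.77 mm²).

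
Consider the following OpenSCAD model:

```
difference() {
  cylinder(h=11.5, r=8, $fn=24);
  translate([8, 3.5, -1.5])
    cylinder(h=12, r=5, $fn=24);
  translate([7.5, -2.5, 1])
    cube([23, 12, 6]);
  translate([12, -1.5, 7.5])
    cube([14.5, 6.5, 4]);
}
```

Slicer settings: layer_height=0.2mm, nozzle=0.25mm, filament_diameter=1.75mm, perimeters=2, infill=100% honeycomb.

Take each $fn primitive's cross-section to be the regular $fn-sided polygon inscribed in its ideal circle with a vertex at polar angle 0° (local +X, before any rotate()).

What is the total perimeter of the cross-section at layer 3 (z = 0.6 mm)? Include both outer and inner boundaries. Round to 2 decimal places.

51.77 mm

At z = 0.6 mm: the cylinder: section is a regular 24-gon, circumradius r=8 (perimeter = 2·24·8.000·sin(180°/24) = 50.12 mm); the cylinder at (8, 3.5): section is a regular 24-gon, circumradius r=5 (perimeter = 2·24·5.000·sin(180°/24) = 31.33 mm); the cube at (7.5, -2.5) is not intersected at this z (z outside [1, 7]); the cube at (12, -1.5) is absent (z outside [7.5, 11.5]); Subtracting the remaining from the first: starting from the r=8 cylinder, the r=5 cylinder at (8, 3.5) partially overlaps it — only the 26.43 mm² overlap (of its 77.65 mm²) is removed, clipping the outline — boundary = 51.77 mm. Overall, the cross-section is a single solid region. Total boundary length (outer) = 51.77 mm.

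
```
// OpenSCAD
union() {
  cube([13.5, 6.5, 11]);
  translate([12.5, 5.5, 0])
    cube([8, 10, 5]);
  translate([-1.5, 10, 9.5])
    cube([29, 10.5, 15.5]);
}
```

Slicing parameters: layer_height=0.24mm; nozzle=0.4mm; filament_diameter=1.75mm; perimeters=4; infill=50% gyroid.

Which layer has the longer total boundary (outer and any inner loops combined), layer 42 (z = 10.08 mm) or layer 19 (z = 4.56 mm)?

Layer 42 (z = 10.08): the cube is present — its section is the full 13.5×6.5 rectangle (perimeter 40.00 mm); the cube at (12.5, 5.5) is not intersected at this z (z outside [0, 5]); the cube at (-1.5, 10) (footprint 29×10.5) is included at this height (perimeter 79.00 mm); Merging all regions: the 2 present regions are separate (no shared area or edge), so areas and boundary lengths simply add and each stays a separate island — boundary = 119.00 mm. So its perimeter = 119.00 mm. Layer 19 (z = 4.56): the cube is present — its section is the full 13.5×6.5 rectangle (perimeter 40.00 mm); the cube at (12.5, 5.5) is present — its section is the full 8×10 rectangle (perimeter 36.00 mm); the cube at (-1.5, 10) is absent (z outside [9.5, 25]); Combining (union): the regions partially overlap (shared area 1.00 mm²), so the edge portions inside another operand are dropped and the merged outline is re-measured after clipping — boundary = 72.00 mm. So its perimeter = 72.00 mm. Layer 42 is larger (119.00 vs 72.00 mm).

layer 42 (z = 10.08 mm)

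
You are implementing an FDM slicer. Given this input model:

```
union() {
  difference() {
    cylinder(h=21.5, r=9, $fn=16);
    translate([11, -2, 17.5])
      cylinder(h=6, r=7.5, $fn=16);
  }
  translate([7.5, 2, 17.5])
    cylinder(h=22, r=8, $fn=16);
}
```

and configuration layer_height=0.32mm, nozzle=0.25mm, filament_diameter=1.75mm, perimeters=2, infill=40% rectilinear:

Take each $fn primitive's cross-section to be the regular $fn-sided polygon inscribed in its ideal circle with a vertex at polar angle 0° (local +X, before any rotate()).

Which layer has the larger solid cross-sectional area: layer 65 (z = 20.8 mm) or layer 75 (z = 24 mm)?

layer 65 (z = 20.8 mm)

Layer 65 (z = 20.8): the r=9 cylinder gives a regular 16-gon of circumradius 9 (constant along its height) (area = (16/2)·9.000²·sin(360°/16) = 247.98 mm²); the cylinder at (11, -2): section is a regular 16-gon, circumradius r=7.5 (area = (16/2)·7.500²·sin(360°/16) = 172.21 mm²); After the difference (first − rest): starting from the r=9 cylinder (247.98 mm²), the r=7.5 cylinder at (11, -2) partially overlaps it — only the 41.53 mm² overlap (of its 172.21 mm²) is removed, clipping the outline — area = 206.44 mm²; the r=8 cylinder at (7.5, 2) gives a regular 16-gon of circumradius 8 (constant along its height) (area = (16/2)·8.000²·sin(360°/16) = 195.93 mm²); Merging all regions: the regions partially overlap — summed areas 402.38 mm² minus the doubly-counted overlap 55.48 mm² gives 346.90 mm² — area = 346.90 mm². So its area = 346.90 mm². Layer 75 (z = 24): the cylinder does not reach this height (z outside [0, 21.5]); the cylinder at (11, -2) is not intersected at this z (z outside [17.5, 23.5]); After the difference (first − rest): the first operand is absent here, so nothing remains; the r=8 cylinder at (7.5, 2) gives a regular 16-gon of circumradius 8 (constant along its height) (area = (16/2)·8.000²·sin(360°/16) = 195.93 mm²); Taking the union: only the r=8 cylinder at (7.5, 2) is present, so the union is just that shape — area = 195.93 mm². So its area = 195.93 mm². Layer 65 is larger (346.90 vs 195.93 mm²).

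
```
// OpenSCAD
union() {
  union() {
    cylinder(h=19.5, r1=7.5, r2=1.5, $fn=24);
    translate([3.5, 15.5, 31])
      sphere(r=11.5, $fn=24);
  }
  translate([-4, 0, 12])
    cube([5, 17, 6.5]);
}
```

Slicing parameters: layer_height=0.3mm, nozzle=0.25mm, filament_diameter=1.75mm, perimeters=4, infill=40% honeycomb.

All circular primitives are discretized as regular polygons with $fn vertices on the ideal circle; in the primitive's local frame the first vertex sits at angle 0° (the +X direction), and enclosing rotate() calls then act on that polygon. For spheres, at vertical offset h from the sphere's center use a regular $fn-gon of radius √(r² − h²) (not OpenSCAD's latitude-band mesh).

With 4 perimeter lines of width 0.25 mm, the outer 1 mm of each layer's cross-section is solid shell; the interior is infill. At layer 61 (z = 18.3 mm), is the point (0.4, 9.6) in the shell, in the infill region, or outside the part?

At z = 18.3 mm: the cone (r1=7.5→r2=1.5) has section circumradius 1.869 here — a regular 24-gon; the sphere at (3.5, 15.5) is absent (|z−center|=12.700 > r=11.5); Taking the union: only the cone is present, so the union is just that shape — 1 connected region; the cube at (-4, 0) (footprint 5×17) is included at this height; Merging all regions: the regions partially overlap (shared area 4.48 mm²), so overlapping operands fuse into one piece — 1 connected region. Overall, the cross-section is a single solid region. The nearest boundary edge runs (1.00, 17.00)→(1.00, 1.57); distance from the point to it = 0.60 mm. The point is inside the cross-section, 0.60 mm from the nearest boundary — within the 1 mm shell band (4 × 0.25).

shell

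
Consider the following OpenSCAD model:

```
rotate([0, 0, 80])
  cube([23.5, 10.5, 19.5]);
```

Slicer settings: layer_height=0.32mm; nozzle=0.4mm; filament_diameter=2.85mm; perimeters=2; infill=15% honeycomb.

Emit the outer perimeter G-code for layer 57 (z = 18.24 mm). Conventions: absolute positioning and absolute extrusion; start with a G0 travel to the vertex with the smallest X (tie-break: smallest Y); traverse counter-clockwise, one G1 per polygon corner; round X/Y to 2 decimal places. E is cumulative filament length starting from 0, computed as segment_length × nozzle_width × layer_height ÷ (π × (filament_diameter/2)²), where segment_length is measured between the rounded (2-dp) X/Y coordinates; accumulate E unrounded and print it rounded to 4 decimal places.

At z = 18.24 mm: the 23.5×10.5 cube contributes its full rectangle; (rotated 80° about Z; rotation is an isometry so areas/perimeters/island counts are preserved). The outline is a single polygon with 4 vertices. Extrusion per mm of travel: 0.4 × 0.32 / (π × 1.425²) = 0.020065. Accumulating E over each segment gives final E = 1.3645.

G0 X-10.34 Y1.82 Z18.24
G1 X0.00 Y0.00 E0.2107
G1 X4.08 Y23.14 E0.6821
G1 X-6.26 Y24.97 E0.8928
G1 X-10.34 Y1.82 E1.3645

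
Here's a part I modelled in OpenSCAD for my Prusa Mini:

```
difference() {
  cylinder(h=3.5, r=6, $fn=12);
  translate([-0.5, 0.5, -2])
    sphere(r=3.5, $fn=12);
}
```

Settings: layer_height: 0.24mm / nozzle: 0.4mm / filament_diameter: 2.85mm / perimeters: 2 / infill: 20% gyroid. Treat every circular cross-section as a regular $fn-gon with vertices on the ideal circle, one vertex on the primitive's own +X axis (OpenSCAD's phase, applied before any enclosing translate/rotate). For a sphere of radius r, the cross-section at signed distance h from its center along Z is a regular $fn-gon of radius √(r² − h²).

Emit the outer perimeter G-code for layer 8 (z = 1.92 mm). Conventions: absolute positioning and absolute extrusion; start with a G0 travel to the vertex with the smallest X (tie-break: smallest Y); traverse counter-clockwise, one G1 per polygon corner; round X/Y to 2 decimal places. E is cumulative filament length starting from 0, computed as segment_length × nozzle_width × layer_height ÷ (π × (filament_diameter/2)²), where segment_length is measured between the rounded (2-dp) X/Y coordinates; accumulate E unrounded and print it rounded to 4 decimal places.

At z = 1.92 mm: the r=6 cylinder gives a regular 12-gon of circumradius 6 (constant along its height); the sphere at (-0.5, 0.5) is absent (|z−center|=3.920 > r=3.5); Taking the first minus the rest: none of the subtracted shapes is present at this height, so the r=6 cylinder is unchanged — 1 connected region. The outline is a single polygon with 12 vertices. Extrusion per mm of travel: 0.4 × 0.24 / (π × 1.425²) = 0.015048. Accumulating E over each segment gives final E = 0.5611.

G0 X-6.00 Y0.00 Z1.92
G1 X-5.20 Y-3.00 E0.0467
G1 X-3.00 Y-5.20 E0.0935
G1 X0.00 Y-6.00 E0.1403
G1 X3.00 Y-5.20 E0.1870
G1 X5.20 Y-3.00 E0.2338
G1 X6.00 Y0.00 E0.2805
G1 X5.20 Y3.00 E0.3273
G1 X3.00 Y5.20 E0.3741
G1 X0.00 Y6.00 E0.4208
G1 X-3.00 Y5.20 E0.4675
G1 X-5.20 Y3.00 E0.5143
G1 X-6.00 Y0.00 E0.5611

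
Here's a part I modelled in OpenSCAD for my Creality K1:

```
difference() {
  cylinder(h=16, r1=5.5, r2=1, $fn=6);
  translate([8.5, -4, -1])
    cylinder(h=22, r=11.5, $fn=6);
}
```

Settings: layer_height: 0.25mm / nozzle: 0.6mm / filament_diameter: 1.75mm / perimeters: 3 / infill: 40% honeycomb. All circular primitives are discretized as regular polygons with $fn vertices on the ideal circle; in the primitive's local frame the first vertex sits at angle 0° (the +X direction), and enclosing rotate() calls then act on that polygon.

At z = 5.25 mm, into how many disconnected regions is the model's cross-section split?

1

At z = 5.25 mm: the cone: at t=0.328 of its height the radius interpolates to r₁+(r₂−r₁)t = 4.023, giving a regular 6-gon of that circumradius; the cylinder at (8.5, -4): section is a regular 6-gon, circumradius r=11.5; After the difference (first − rest): starting from the cone, the r=11.5 cylinder at (8.5, -4) partially overlaps it — only the 25.64 mm² overlap (of its 343.60 mm²) is removed, clipping the outline — 1 connected region. The result has 1 disconnected region.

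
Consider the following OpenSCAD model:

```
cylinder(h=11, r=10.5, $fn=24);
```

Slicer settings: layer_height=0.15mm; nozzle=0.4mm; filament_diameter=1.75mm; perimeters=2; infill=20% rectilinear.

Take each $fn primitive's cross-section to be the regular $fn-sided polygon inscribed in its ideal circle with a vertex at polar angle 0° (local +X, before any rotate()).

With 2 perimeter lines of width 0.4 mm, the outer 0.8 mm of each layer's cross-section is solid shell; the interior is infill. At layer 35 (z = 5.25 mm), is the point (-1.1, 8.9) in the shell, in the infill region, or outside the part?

infill

At z = 5.25 mm: the r=10.5 cylinder gives a regular 24-gon of circumradius 10.5 (constant along its height). Overall, the cross-section is a single solid region. The nearest boundary edge runs (0.00, 10.50)→(-2.72, 10.14); distance from the point to it = 1.44 mm. The point is inside the cross-section and 1.44 mm from the nearest boundary — more than the 0.8 mm shell width (2 × 0.4), so it's in the infill interior.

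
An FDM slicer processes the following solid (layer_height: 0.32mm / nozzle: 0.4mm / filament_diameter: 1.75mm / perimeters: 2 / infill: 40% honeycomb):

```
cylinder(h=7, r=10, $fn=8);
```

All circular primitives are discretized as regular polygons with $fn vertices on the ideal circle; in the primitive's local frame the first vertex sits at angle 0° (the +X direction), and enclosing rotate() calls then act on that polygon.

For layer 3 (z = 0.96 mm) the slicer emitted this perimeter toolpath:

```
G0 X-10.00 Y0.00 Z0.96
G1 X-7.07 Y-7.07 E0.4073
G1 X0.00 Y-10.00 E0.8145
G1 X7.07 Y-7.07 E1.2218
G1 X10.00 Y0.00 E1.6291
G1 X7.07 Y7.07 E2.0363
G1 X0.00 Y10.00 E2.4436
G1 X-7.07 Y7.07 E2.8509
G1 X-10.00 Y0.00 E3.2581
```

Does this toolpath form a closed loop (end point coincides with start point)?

Start point (G0): (-10.00, 0.00). End point (last G1): the path returns to the start — closed.

yes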